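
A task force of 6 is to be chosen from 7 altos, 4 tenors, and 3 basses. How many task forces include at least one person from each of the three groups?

With no constraint there are C(14,6) = 3003 possible selections.
Subtract selections that omit an entire group: no altos → C(7,6) = 7; no tenors → C(10,6) = 210; no basses → C(11,6) = 462.
Add back selections omitting two groups (i.e. drawn from a single group): C(7,6) + C(4,6) + C(3,6) = 7.
By inclusion–exclusion: 3003 − 679 + 7 = 2331.

2331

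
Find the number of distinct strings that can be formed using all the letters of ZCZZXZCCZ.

504

ZCZZXZCCZ has 9 letters with C appearing 3 times and Z appearing 5 times.
The number of distinct arrangements is 9!/(5!·3!) = 362880/720 = 504.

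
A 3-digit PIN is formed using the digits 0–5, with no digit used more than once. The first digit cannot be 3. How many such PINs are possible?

100

The first digit has 6−1 = 5 choices (anything except 3).
The remaining 2 digits are filled from the other 5 symbols without repetition: 5 × 4 = 20.
Total: 5 × 20 = 100.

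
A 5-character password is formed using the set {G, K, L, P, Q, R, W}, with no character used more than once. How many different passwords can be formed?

2520

Choose and order 5 of the 7 symbols: the first character has 7 options, the next 6, and so on down to 3.
7 × 6 × 5 × 4 × 3 = 2520.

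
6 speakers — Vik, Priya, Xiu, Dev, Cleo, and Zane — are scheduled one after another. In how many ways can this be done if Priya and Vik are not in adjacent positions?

There are 6! = 720 arrangements in all. If Priya and Vik are adjacent, merging them into one block gives 2·(5)! = 240 arrangements.
So 720 − 240 = 480 arrangements keep them apart.

480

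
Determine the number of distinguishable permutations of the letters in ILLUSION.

10080

ILLUSION has 8 letters with I appearing twice and L appearing twice.
The number of distinct arrangements is 8!/(2!·2!) = 40320/4 = 10080.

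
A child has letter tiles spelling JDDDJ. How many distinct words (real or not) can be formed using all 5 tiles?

10

JDDDJ has 5 letters with D appearing 3 times and J appearing twice.
Dividing 5! = 120 by 3!·2! = 12 for the repeated letters gives 10.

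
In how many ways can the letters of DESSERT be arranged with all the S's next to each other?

360

Treat the 2 copies of S as a single block. The multiset to arrange is then {SS, D, E, E, R, T}, 6 items in all.
That gives (6)!/(2!) = 360 arrangements.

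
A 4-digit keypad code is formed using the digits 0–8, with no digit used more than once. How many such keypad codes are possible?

This is a permutation of 4 out of 9: P(9,4) = 9!/5!.
9 × 8 × 7 × 6 = 3024.

3024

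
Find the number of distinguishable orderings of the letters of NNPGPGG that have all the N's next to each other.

Treat the 2 copies of N as a single block. The multiset to arrange is then {NN, G, G, G, P, P}, 6 items in all.
That gives (6)!/(3!·2!) = 60 arrangements.

60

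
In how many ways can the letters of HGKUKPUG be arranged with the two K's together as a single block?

1260

Treat the 2 copies of K as a single block. The multiset to arrange is then {KK, G, G, H, P, U, U}, 7 items in all.
That gives (7)!/(2!·2!) = 1260 arrangements.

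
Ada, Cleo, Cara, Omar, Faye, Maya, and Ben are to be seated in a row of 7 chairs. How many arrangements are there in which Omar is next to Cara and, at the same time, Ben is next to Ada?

480

Treat {Omar,Cara} as one block (2 orders) and {Ben,Ada} as another (2 orders).
That leaves 5 units to arrange: 2 × 2 × 5! = 4 × 120 = 480.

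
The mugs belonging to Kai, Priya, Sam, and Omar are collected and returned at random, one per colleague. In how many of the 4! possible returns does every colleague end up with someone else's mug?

Count assignments avoiding every fixed point. For any j of the 4 colleagues fixed to their own mug, the other 4−j can be arranged in (4−j)! ways.
By inclusion–exclusion this is Σ_{j=0}^{4} (−1)^j C(4,j)·(4−j)!.
Computing: 24 − 24 + 12 − 4 + 1 = 9.

9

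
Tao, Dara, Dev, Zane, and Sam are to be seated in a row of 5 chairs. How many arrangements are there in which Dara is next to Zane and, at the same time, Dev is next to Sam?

24

Treat {Dara,Zane} as one block (2 orders) and {Dev,Sam} as another (2 orders).
That leaves 3 units to arrange: 2 × 2 × 3! = 4 × 6 = 24.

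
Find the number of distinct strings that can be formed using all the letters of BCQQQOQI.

Letter multiplicities in BCQQQOQI: B×1, C×1, I×1, O×1, Q×4.
The number of distinct arrangements is 8!/(4!) = 40320/24 = 1680.

1680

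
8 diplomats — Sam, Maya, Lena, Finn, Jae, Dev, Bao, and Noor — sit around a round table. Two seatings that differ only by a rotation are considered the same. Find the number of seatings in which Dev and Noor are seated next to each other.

1440

Glue Dev and Noor into a block (2 internal orders). Seating 7 units around a circle gives (6)! arrangements.
So 2 × (6)! = 2 × 720 = 1440.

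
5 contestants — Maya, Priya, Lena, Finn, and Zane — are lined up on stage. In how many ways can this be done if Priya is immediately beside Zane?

Glue Priya and Zane into one block (2 internal orders), leaving 4 units to arrange in a row.
So the count is 2·(4)! = 48.

48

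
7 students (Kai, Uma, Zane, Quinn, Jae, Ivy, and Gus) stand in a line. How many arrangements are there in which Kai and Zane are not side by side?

Of the 7! = 5040 arrangements, those with Kai and Zane adjacent number 2 × 6! = 1440 (treat the pair as a block with 2 internal orders).
Complementary counting: 5040 − 1440 = 3600.

3600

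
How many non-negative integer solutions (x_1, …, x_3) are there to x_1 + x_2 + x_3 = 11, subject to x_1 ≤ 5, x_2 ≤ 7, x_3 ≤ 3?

14

By stars and bars, unrestricted non-negative solutions to x_1+…+x_3 = 11 number C(11+2,2) = 78.
Subtract solutions that violate a single cap (substitute x_i' = x_i − (cap_i+1)): x_1 ≥ 6 gives C(7,2) = 21; x_2 ≥ 8 gives C(5,2) = 10; x_3 ≥ 4 gives C(9,2) = 36. Together 67.
Add back pairs where two caps are both exceeded: 0 + 3 + 0 = 3.
By inclusion–exclusion the count is 78 − 67 + 3 = 14.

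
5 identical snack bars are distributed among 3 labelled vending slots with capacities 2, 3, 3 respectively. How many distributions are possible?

Ignoring the caps, the number of non-negative solutions to x_1+…+x_3 = 5 is C(7,2) = 21.
Subtract solutions that violate a single cap (substitute x_i' = x_i − (cap_i+1)): x_1 ≥ 3 gives C(4,2) = 6; x_2 ≥ 4 gives C(3,2) = 3; x_3 ≥ 4 gives C(3,2) = 3. Together 12.
No two caps can be exceeded simultaneously, so the pair terms are all 0.
By inclusion–exclusion the count is 21 − 12 + 0 = 9.

9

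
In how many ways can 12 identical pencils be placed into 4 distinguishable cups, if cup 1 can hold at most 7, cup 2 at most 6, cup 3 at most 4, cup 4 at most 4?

136

Ignoring the caps, the number of non-negative solutions to x_1+…+x_4 = 12 is C(15,3) = 455.
Subtract solutions that violate a single cap (substitute x_i' = x_i − (cap_i+1)): x_1 ≥ 8 gives C(7,3) = 35; x_2 ≥ 7 gives C(8,3) = 56; x_3 ≥ 5 gives C(10,3) = 120; x_4 ≥ 5 gives C(10,3) = 120. Together 331.
Add back pairs where two caps are both exceeded: 0 + 0 + 0 + 1 + 1 + 10 = 12.
By inclusion–exclusion the count is 455 − 331 + 12 = 136.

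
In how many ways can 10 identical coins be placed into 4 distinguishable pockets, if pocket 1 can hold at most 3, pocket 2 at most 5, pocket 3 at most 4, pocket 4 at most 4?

Without the upper bounds there are C(13,3) = 286 ways to split 10 among 4 pockets.
Subtract solutions that violate a single cap (substitute x_i' = x_i − (cap_i+1)): x_1 ≥ 4 gives C(9,3) = 84; x_2 ≥ 6 gives C(7,3) = 35; x_3 ≥ 5 gives C(8,3) = 56; x_4 ≥ 5 gives C(8,3) = 56. Together 231.
Add back pairs where two caps are both exceeded: 1 + 4 + 4 + 0 + 0 + 1 = 10.
By inclusion–exclusion the count is 286 − 231 + 10 = 65.

65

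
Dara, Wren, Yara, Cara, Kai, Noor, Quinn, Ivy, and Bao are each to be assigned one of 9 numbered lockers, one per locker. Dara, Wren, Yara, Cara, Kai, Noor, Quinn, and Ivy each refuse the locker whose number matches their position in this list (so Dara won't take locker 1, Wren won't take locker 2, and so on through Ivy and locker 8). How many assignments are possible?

148329

Let Aᵢ (for 1 ≤ i ≤ 8) be the placements that put person i in their forbidden locker. Any j of these fix j positions, leaving (9−j)! ways to fill the rest, and there are C(8,j) ways to pick which j.
By inclusion–exclusion, the number of valid placements is Σ_{j=0}^{8} (−1)^j C(8,j)·(9−j)!.
Computing: 362880 − 322560 + 141120 − 40320 + 8400 − 1344 + 168 − 16 + 1 = 148329.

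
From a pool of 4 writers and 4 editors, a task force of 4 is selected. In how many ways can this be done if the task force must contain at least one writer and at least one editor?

68

Total 4-person selections from all 8: C(8,4) = 70.
Subtract selections that omit an entire group: no writers → C(4,4) = 1; no editors → C(4,4) = 1.
Both groups omitted at once is impossible, so 70 − 2 = 68.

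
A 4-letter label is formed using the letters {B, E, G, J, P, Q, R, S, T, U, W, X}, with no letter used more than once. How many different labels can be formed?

11880

This is a permutation of 4 out of 12: P(12,4) = 12!/8!.
12 × 11 × 10 × 9 = 11880.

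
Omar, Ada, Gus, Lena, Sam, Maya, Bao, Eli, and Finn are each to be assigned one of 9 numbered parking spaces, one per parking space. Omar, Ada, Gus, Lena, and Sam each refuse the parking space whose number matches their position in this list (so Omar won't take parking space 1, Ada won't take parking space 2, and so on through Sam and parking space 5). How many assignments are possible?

Let Aᵢ (for 1 ≤ i ≤ 5) be the placements that put person i in their forbidden parking space. Any j of these fix j positions, leaving (9−j)! ways to fill the rest, and there are C(5,j) ways to pick which j.
By inclusion–exclusion, the number of valid placements is Σ_{j=0}^{5} (−1)^j C(5,j)·(9−j)!.
Computing: 362880 − 201600 + 50400 − 7200 + 600 − 24 = 205056.

205056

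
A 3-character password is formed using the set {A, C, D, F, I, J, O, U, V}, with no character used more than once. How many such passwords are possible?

504

With no repetition, fill the 3 characters in order: 9 choices, then 8, down to 7.
9 × 8 × 7 = 504.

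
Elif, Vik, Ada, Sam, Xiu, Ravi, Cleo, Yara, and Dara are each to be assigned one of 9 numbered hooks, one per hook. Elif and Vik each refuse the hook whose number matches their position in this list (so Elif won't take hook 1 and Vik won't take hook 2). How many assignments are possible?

Let Aᵢ (for i ∈ {1, 2}) be the placements that put person i in their forbidden hook. Any j of these fix j positions, leaving (9−j)! ways to fill the rest, and there are C(2,j) ways to pick which j.
By inclusion–exclusion, the number of valid placements is Σ_{j=0}^{2} (−1)^j C(2,j)·(9−j)!.
Computing: 362880 − 80640 + 5040 = 287280.

287280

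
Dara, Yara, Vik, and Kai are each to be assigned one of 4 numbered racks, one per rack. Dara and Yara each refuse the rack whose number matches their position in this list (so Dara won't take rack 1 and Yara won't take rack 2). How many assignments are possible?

14

Let Aᵢ (for i ∈ {1, 2}) be the placements that put person i in their forbidden rack. Any j of these fix j positions, leaving (4−j)! ways to fill the rest, and there are C(2,j) ways to pick which j.
By inclusion–exclusion, the number of valid placements is Σ_{j=0}^{2} (−1)^j C(2,j)·(4−j)!.
Computing: 24 − 12 + 2 = 14.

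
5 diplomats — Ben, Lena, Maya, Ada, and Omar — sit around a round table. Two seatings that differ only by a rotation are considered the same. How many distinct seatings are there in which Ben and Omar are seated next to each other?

Glue Ben and Omar into a block (2 internal orders). Seating 4 units around a circle gives (3)! arrangements.
So 2 × (3)! = 2 × 6 = 12.

12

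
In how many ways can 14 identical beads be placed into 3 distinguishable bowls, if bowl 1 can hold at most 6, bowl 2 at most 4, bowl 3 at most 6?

By stars and bars, unrestricted non-negative solutions to x_1+…+x_3 = 14 number C(14+2,2) = 120.
Subtract solutions that violate a single cap (substitute x_i' = x_i − (cap_i+1)): x_1 ≥ 7 gives C(9,2) = 36; x_2 ≥ 5 gives C(11,2) = 55; x_3 ≥ 7 gives C(9,2) = 36. Together 127.
Add back pairs where two caps are both exceeded: 6 + 1 + 6 = 13.
By inclusion–exclusion the count is 120 − 127 + 13 = 6.

6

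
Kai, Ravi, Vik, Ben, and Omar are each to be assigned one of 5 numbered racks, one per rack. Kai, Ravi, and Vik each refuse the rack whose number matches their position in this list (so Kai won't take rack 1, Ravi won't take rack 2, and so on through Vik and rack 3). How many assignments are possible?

64

Let Aᵢ (for i ∈ {1, 2, 3}) be the placements that put person i in their forbidden rack. Any j of these fix j positions, leaving (5−j)! ways to fill the rest, and there are C(3,j) ways to pick which j.
By inclusion–exclusion, the number of valid placements is Σ_{j=0}^{3} (−1)^j C(3,j)·(5−j)!.
Computing: 120 − 72 + 18 − 2 = 64.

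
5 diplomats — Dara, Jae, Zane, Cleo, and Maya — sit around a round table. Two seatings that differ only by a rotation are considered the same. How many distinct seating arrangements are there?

Seat Dara anywhere (absorbing the rotational symmetry), then permute the other 4: (4)! = 24.

24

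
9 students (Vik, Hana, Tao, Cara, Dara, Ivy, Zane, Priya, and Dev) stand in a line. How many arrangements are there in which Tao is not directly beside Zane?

There are 9! = 362880 arrangements in all. If Tao and Zane are adjacent, merging them into one block gives 2·(8)! = 80640 arrangements.
Complementary counting: 362880 − 80640 = 282240.

282240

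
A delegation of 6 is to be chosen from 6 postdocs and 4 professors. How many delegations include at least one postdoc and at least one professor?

With no constraint there are C(10,6) = 210 possible selections.
Subtract selections that omit an entire group: no postdocs → C(4,6) = 0; no professors → C(6,6) = 1.
Both groups omitted at once is impossible, so 210 − 1 = 209.

209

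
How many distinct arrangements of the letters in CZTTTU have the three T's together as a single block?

Treat the 3 copies of T as a single block. The multiset to arrange is then {TTT, C, U, Z}, 4 items in all.
All 4 items are distinct, so there are (4)! = 24 arrangements.

24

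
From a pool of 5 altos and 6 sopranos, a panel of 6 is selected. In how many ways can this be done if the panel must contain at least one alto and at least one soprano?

461

Unrestricted: C(11,6) = 462 ways to pick any 6 of the 11.
Subtract selections that omit an entire group: no altos → C(6,6) = 1; no sopranos → C(5,6) = 0.
Both groups omitted at once is impossible, so 462 − 1 = 461.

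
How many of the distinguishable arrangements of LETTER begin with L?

With the first slot taken by L, it remains to arrange the other 5 letters (ETTER).
Those 5 letters have E appearing twice and T appearing twice, giving (5)!/(2!·2!) = 30.

30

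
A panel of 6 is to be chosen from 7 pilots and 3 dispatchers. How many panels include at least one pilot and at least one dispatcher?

With no constraint there are C(10,6) = 210 possible selections.
Selections missing a whole group: no pilots → C(3,6) = 0; no dispatchers → C(7,6) = 7.
Both groups omitted at once is impossible, so 210 − 7 = 203.

203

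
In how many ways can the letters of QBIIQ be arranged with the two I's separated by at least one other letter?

Total arrangements of QBIIQ: 5!/(2!·2!) = 30.
Arrangements with the I's together: treat II as one letter, giving (4)!/(2!) = 12.
Subtracting, 30 − 12 = 18 arrangements keep the I's apart.

18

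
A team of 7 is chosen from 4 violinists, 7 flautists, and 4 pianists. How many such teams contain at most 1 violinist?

Split by how many violinists are chosen (0 through 1).
Sum: C(4,0)·C(11,7) + C(4,1)·C(11,6) = 330 + 1848 = 2178.

2178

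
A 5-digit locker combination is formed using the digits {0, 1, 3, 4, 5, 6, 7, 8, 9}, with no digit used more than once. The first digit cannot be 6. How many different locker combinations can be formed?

The first digit has 9−1 = 8 choices (anything except 6).
The remaining 4 digits are filled from the other 8 symbols without repetition: 8 × 7 × 6 × 5 = 1680.
Total: 8 × 1680 = 13440.

13440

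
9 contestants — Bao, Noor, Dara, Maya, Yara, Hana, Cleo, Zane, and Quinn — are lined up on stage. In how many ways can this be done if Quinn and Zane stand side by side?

80640

Glue Quinn and Zane into one block (2 internal orders), leaving 8 units to arrange in a row.
So the count is 2·(8)! = 80640.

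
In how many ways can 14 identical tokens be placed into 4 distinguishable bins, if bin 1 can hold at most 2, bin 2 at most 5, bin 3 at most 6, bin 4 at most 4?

19

Ignoring the caps, the number of non-negative solutions to x_1+…+x_4 = 14 is C(17,3) = 680.
Subtract solutions that violate a single cap (substitute x_i' = x_i − (cap_i+1)): x_1 ≥ 3 gives C(14,3) = 364; x_2 ≥ 6 gives C(11,3) = 165; x_3 ≥ 7 gives C(10,3) = 120; x_4 ≥ 5 gives C(12,3) = 220. Together 869.
Add back pairs where two caps are both exceeded: 56 + 35 + 84 + 4 + 20 + 10 = 209.
Subtract triples: 0 + 1 + 0 + 0 = 1.
By inclusion–exclusion the count is 680 − 869 + 209 − 1 = 19.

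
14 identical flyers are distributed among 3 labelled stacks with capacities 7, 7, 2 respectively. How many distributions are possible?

Ignoring the caps, the number of non-negative solutions to x_1+…+x_3 = 14 is C(16,2) = 120.
Subtract solutions that violate a single cap (substitute x_i' = x_i − (cap_i+1)): x_1 ≥ 8 gives C(8,2) = 28; x_2 ≥ 8 gives C(8,2) = 28; x_3 ≥ 3 gives C(13,2) = 78. Together 134.
Add back pairs where two caps are both exceeded: 0 + 10 + 10 = 20.
By inclusion–exclusion the count is 120 − 134 + 20 = 6.

6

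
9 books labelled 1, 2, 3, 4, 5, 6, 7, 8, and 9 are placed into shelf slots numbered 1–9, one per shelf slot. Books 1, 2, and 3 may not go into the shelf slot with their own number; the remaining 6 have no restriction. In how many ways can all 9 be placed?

Let Aᵢ (for i ∈ {1, 2, 3}) be the placements that put book i in its forbidden shelf slot. Any j of these fix j positions, leaving (9−j)! ways to fill the rest, and there are C(3,j) ways to pick which j.
By inclusion–exclusion, the number of valid placements is Σ_{j=0}^{3} (−1)^j C(3,j)·(9−j)!.
Computing: 362880 − 120960 + 15120 − 720 = 256320.

256320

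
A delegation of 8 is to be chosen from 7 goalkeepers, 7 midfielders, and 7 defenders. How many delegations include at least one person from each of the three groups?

194481

Unrestricted: C(21,8) = 203490 ways to pick any 8 of the 21.
Subtract selections that omit an entire group: no goalkeepers → C(14,8) = 3003; no midfielders → C(14,8) = 3003; no defenders → C(14,8) = 3003.
Add back selections omitting two groups (i.e. drawn from a single group): C(7,8) + C(7,8) + C(7,8) = 0.
By inclusion–exclusion: 203490 − 9009 + 0 = 194481.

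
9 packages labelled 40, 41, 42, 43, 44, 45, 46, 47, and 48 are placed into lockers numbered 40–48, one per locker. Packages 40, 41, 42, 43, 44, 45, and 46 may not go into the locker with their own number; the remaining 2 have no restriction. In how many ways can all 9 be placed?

165016

Let Aᵢ (for 40 ≤ i ≤ 46) be the placements that put package i in its forbidden locker. Any j of these fix j positions, leaving (9−j)! ways to fill the rest, and there are C(7,j) ways to pick which j.
By inclusion–exclusion, the number of valid placements is Σ_{j=0}^{7} (−1)^j C(7,j)·(9−j)!.
Computing: 362880 − 282240 + 105840 − 25200 + 4200 − 504 + 42 − 2 = 165016.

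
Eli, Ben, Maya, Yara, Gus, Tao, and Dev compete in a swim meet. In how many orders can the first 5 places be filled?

2520

There are 7 choices for 1st place, 6 for 2nd, and so on down to 3 for position 5.
That gives 7 × 6 × 5 × 4 × 3 = 2520.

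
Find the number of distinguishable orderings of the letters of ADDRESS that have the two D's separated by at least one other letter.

900

There are 7!/(2!·2!) = 1260 arrangements of ADDRESS in total.
If the two D's are adjacent, glue them into one block, leaving 6 items to arrange: (6)!/(2!) = 360 ways.
Subtracting, 1260 − 360 = 900 arrangements keep the D's apart.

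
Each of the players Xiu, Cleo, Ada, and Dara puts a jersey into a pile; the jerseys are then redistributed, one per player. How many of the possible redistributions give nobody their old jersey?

9

Count assignments avoiding every fixed point. For any j of the 4 players fixed to their old jersey, the other 4−j can be arranged in (4−j)! ways.
By inclusion–exclusion this is Σ_{j=0}^{4} (−1)^j C(4,j)·(4−j)!.
Computing: 24 − 24 + 12 − 4 + 1 = 9.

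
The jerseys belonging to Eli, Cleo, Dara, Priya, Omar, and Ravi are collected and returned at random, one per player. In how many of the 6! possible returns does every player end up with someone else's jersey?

265

Let Aᵢ be the assignments in which player i gets their old jersey. We want the size of the complement of A₁∪…∪A_6.
By inclusion–exclusion this is Σ_{j=0}^{6} (−1)^j C(6,j)·(6−j)!.
Computing: 720 − 720 + 360 − 120 + 30 − 6 + 1 = 265.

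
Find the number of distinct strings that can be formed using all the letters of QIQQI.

QIQQI has 5 letters with I appearing twice and Q appearing 3 times.
Dividing 5! = 120 by 3!·2! = 12 for the repeated letters gives 10.

10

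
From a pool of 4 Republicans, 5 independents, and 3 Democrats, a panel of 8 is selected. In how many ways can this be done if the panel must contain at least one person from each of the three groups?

With no constraint there are C(12,8) = 495 possible selections.
Selections missing a whole group: no Republicans → C(8,8) = 1; no independents → C(7,8) = 0; no Democrats → C(9,8) = 9.
Add back selections omitting two groups (i.e. drawn from a single group): C(4,8) + C(5,8) + C(3,8) = 0.
By inclusion–exclusion: 495 − 10 + 0 = 485.

485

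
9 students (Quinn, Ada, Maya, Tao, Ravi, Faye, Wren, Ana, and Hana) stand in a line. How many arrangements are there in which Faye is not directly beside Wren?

282240

There are 9! = 362880 arrangements in all. If Faye and Wren are adjacent, merging them into one block gives 2·(8)! = 80640 arrangements.
So 362880 − 80640 = 282240 arrangements keep them apart.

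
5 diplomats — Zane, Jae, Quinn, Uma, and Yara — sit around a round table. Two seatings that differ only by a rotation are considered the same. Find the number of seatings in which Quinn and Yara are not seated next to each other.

12

All circular seatings of 5 people number (4)! = 24.
Those with Quinn next to Yara: fuse the pair into one unit and seat 4 units around a circle — 2·(3)! = 12.
Subtracting, 24 − 12 = 12.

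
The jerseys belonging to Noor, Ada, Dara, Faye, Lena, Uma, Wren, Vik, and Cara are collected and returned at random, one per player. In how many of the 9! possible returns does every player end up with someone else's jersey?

Count assignments avoiding every fixed point. For any j of the 9 players fixed to their old jersey, the other 9−j can be arranged in (9−j)! ways.
By inclusion–exclusion this is Σ_{j=0}^{9} (−1)^j C(9,j)·(9−j)!.
Computing: 362880 − 362880 + 181440 − 60480 + 15120 − 3024 + 504 − 72 + 9 − 1 = 133496.

133496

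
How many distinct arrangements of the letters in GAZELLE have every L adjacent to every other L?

360

Treat the 2 copies of L as a single block. The multiset to arrange is then {LL, A, E, E, G, Z}, 6 items in all.
That gives (6)!/(2!) = 360 arrangements.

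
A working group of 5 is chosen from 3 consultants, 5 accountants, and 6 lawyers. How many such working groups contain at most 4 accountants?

2001

Split by how many accountants are chosen (0 through 4).
Sum: C(5,0)·C(9,5) + C(5,1)·C(9,4) + C(5,2)·C(9,3) + C(5,3)·C(9,2) + C(5,4)·C(9,1) = 126 + 630 + 840 + 360 + 45 = 2001.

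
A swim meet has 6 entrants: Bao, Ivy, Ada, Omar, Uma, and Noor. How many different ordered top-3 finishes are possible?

120

This is an ordered selection of 3 from 6: P(6,3).
That gives 6 × 5 × 4 = 120.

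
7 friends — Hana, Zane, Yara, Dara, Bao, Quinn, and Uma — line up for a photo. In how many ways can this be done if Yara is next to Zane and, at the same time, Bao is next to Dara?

480

Treat {Yara,Zane} as one block (2 orders) and {Bao,Dara} as another (2 orders).
That leaves 5 units to arrange: 2 × 2 × 5! = 4 × 120 = 480.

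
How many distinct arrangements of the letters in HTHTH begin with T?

4

With the first slot taken by T, it remains to arrange the other 4 letters (HHTH).
Those 4 letters have H appearing 3 times, giving (4)!/(3!) = 4.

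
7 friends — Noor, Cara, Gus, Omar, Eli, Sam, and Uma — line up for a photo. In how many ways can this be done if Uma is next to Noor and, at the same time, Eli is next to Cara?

480

Treat {Uma,Noor} as one block (2 orders) and {Eli,Cara} as another (2 orders).
That leaves 5 units to arrange: 2 × 2 × 5! = 4 × 120 = 480.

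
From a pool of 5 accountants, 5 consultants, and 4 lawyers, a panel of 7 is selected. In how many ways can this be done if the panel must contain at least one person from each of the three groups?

Total 7-person selections from all 14: C(14,7) = 3432.
Subtract selections that omit an entire group: no accountants → C(9,7) = 36; no consultants → C(9,7) = 36; no lawyers → C(10,7) = 120.
Add back selections omitting two groups (i.e. drawn from a single group): C(5,7) + C(5,7) + C(4,7) = 0.
By inclusion–exclusion: 3432 − 192 + 0 = 3240.

3240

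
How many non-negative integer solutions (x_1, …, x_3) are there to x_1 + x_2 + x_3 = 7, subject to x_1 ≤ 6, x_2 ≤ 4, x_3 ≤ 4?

Ignoring the caps, the number of non-negative solutions to x_1+…+x_3 = 7 is C(9,2) = 36.
Subtract solutions that violate a single cap (substitute x_i' = x_i − (cap_i+1)): x_1 ≥ 7 gives C(2,2) = 1; x_2 ≥ 5 gives C(4,2) = 6; x_3 ≥ 5 gives C(4,2) = 6. Together 13.
No two caps can be exceeded simultaneously, so the pair terms are all 0.
By inclusion–exclusion the count is 36 − 13 + 0 = 23.

23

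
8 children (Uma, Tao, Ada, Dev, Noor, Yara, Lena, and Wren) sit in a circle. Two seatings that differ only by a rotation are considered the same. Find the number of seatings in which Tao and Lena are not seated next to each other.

All circular seatings of 8 people number (7)! = 5040.
Seatings with Tao beside Lena: treat them as a block with 2 internal orders, giving 2 × (6)! = 1440.
Subtracting, 5040 − 1440 = 3600.

3600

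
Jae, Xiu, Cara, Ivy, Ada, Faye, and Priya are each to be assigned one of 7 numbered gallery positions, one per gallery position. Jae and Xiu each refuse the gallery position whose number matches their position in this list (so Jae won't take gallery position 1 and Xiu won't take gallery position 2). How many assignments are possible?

3720

Let Aᵢ (for i ∈ {1, 2}) be the placements that put person i in their forbidden gallery position. Any j of these fix j positions, leaving (7−j)! ways to fill the rest, and there are C(2,j) ways to pick which j.
By inclusion–exclusion, the number of valid placements is Σ_{j=0}^{2} (−1)^j C(2,j)·(7−j)!.
Computing: 5040 − 1440 + 120 = 3720.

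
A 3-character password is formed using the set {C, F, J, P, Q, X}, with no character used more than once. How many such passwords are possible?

Choose and order 3 of the 6 symbols: the first character has 6 options, the next 5, then 4.
6 × 5 × 4 = 120.

120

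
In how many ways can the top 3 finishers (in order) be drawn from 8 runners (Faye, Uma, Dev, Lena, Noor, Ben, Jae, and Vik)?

336

This is an ordered selection of 3 from 8: P(8,3).
That gives 8 × 7 × 6 = 336.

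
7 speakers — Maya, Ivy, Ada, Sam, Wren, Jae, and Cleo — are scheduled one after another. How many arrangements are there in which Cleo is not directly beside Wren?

3600

There are 7! = 5040 arrangements in all. If Cleo and Wren are adjacent, merging them into one block gives 2·(6)! = 1440 arrangements.
So 5040 − 1440 = 3600 arrangements keep them apart.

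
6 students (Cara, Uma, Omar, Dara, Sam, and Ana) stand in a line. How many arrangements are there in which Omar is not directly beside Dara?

There are 6! = 720 arrangements in all. If Omar and Dara are adjacent, merging them into one block gives 2·(5)! = 240 arrangements.
So 720 − 240 = 480 arrangements keep them apart.

480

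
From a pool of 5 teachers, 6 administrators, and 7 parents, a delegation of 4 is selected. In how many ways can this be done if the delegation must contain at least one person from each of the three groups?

1575

Total 4-person selections from all 18: C(18,4) = 3060.
Selections missing a whole group: no teachers → C(13,4) = 715; no administrators → C(12,4) = 495; no parents → C(11,4) = 330.
Add back selections omitting two groups (i.e. drawn from a single group): C(5,4) + C(6,4) + C(7,4) = 55.
By inclusion–exclusion: 3060 − 1540 + 55 = 1575.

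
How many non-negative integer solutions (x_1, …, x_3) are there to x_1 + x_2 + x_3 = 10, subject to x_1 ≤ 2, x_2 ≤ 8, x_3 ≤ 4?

Ignoring the caps, the number of non-negative solutions to x_1+…+x_3 = 10 is C(12,2) = 66.
Subtract solutions that violate a single cap (substitute x_i' = x_i − (cap_i+1)): x_1 ≥ 3 gives C(9,2) = 36; x_2 ≥ 9 gives C(3,2) = 3; x_3 ≥ 5 gives C(7,2) = 21. Together 60.
Add back pairs where two caps are both exceeded: 0 + 6 + 0 = 6.
By inclusion–exclusion the count is 66 − 60 + 6 = 12.

12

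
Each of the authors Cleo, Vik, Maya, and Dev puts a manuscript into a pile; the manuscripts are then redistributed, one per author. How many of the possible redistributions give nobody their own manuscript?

Count assignments avoiding every fixed point. For any j of the 4 authors fixed to their own manuscript, the other 4−j can be arranged in (4−j)! ways.
By inclusion–exclusion this is Σ_{j=0}^{4} (−1)^j C(4,j)·(4−j)!.
Computing: 24 − 24 + 12 − 4 + 1 = 9.

9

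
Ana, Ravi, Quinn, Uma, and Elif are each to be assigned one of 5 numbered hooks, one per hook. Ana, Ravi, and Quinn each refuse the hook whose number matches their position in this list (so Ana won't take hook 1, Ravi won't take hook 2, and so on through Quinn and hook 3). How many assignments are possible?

64

Let Aᵢ (for i ∈ {1, 2, 3}) be the placements that put person i in their forbidden hook. Any j of these fix j positions, leaving (5−j)! ways to fill the rest, and there are C(3,j) ways to pick which j.
By inclusion–exclusion, the number of valid placements is Σ_{j=0}^{3} (−1)^j C(3,j)·(5−j)!.
Computing: 120 − 72 + 18 − 2 = 64.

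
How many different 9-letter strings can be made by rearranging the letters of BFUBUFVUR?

The 9 letters of BFUBUFVUR have repeats: B appearing twice, F appearing twice, and U appearing 3 times.
Dividing 9! = 362880 by 3!·2!·2! = 24 for the repeated letters gives 15120.

15120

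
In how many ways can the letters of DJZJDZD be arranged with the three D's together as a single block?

30

Treat the 3 copies of D as a single block. The multiset to arrange is then {DDD, J, J, Z, Z}, 5 items in all.
That gives (5)!/(2!·2!) = 30 arrangements.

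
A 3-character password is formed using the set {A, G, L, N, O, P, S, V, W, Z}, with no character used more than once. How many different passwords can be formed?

720

This is a permutation of 3 out of 10: P(10,3) = 10!/7!.
10 × 9 × 8 = 720.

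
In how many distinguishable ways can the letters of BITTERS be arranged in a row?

BITTERS has 7 letters with T appearing twice.
The number of distinct arrangements is 7!/(2!) = 5040/2 = 2520.

2520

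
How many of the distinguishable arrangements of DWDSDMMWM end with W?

1120

With the last slot taken by W, it remains to arrange the other 8 letters (DDSDMMWM).
Those 8 letters have D appearing 3 times and M appearing 3 times, giving (8)!/(3!·3!) = 1120.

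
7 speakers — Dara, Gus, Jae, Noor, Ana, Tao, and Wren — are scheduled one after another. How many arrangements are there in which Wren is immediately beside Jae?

Glue Wren and Jae into one block (2 internal orders), leaving 6 units to arrange in a row.
That gives 2 × 6! = 2 × 720 = 1440.

1440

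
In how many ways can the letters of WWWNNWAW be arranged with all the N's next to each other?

Treat the 2 copies of N as a single block. The multiset to arrange is then {NN, A, W, W, W, W, W}, 7 items in all.
That gives (7)!/(5!) = 42 arrangements.

42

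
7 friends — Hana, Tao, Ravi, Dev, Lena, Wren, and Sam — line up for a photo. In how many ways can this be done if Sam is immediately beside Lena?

Treat {Sam, Lena} as a single unit. There are 6 units to order, and the pair itself can be ordered 2 ways.
So the count is 2·(6)! = 1440.

1440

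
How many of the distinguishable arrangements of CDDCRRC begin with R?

Fix R in the first position and arrange the remaining 6 letters.
Those 6 letters have C appearing 3 times and D appearing twice, giving (6)!/(3!·2!) = 60.

60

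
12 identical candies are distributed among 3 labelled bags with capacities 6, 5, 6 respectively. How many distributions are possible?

21

Without the upper bounds there are C(14,2) = 91 ways to split 12 among 3 bags.
Subtract solutions that violate a single cap (substitute x_i' = x_i − (cap_i+1)): x_1 ≥ 7 gives C(7,2) = 21; x_2 ≥ 6 gives C(8,2) = 28; x_3 ≥ 7 gives C(7,2) = 21. Together 70.
No two caps can be exceeded simultaneously, so the pair terms are all 0.
By inclusion–exclusion the count is 91 − 70 + 0 = 21.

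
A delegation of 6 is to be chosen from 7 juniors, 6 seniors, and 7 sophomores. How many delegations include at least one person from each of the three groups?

32340

Total 6-person selections from all 20: C(20,6) = 38760.
Subtract selections that omit an entire group: no juniors → C(13,6) = 1716; no seniors → C(14,6) = 3003; no sophomores → C(13,6) = 1716.
Add back selections omitting two groups (i.e. drawn from a single group): C(7,6) + C(6,6) + C(7,6) = 15.
By inclusion–exclusion: 38760 − 6435 + 15 = 32340.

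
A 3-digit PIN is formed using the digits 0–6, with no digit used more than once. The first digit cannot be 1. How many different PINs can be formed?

The first digit has 7−1 = 6 choices (anything except 1).
The remaining 2 digits are filled from the other 6 symbols without repetition: 6 × 5 = 30.
Total: 6 × 30 = 180.

180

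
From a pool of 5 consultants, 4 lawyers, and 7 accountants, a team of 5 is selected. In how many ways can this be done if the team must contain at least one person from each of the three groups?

With no constraint there are C(16,5) = 4368 possible selections.
Selections missing a whole group: no consultants → C(11,5) = 462; no lawyers → C(12,5) = 792; no accountants → C(9,5) = 126.
Add back selections omitting two groups (i.e. drawn from a single group): C(5,5) + C(4,5) + C(7,5) = 22.
By inclusion–exclusion: 4368 − 1380 + 22 = 3010.

3010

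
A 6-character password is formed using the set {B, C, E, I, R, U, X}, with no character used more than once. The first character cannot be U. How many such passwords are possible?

The first character has 7−1 = 6 choices (anything except U).
The remaining 5 characters are filled from the other 6 symbols without repetition: 6 × 5 × 4 × 3 × 2 = 720.
Total: 6 × 720 = 4320.

4320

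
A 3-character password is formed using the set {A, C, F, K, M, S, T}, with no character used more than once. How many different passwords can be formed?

Choose and order 3 of the 7 symbols: the first character has 7 options, the next 6, then 5.
7 × 6 × 5 = 210.

210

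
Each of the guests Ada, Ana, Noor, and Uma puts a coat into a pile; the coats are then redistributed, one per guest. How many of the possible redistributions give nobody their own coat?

This is the derangement count D_4: permutations of 4 items with no fixed point.
By inclusion–exclusion this is Σ_{j=0}^{4} (−1)^j C(4,j)·(4−j)!.
Computing: 24 − 24 + 12 − 4 + 1 = 9.

9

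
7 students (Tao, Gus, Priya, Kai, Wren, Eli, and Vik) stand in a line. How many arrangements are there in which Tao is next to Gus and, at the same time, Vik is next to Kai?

Treat {Tao,Gus} as one block (2 orders) and {Vik,Kai} as another (2 orders).
That leaves 5 units to arrange: 2 × 2 × 5! = 4 × 120 = 480.

480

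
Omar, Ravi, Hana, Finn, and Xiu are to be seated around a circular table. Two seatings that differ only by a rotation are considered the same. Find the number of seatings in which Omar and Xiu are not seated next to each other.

12

All circular seatings of 5 people number (4)! = 24.
Seatings with Omar beside Xiu: treat them as a block with 2 internal orders, giving 2 × (3)! = 12.
Subtracting, 24 − 12 = 12.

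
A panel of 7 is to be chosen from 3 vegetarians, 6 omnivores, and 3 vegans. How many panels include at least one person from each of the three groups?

720

Total 7-person selections from all 12: C(12,7) = 792.
Subtract selections that omit an entire group: no vegetarians → C(9,7) = 36; no omnivores → C(6,7) = 0; no vegans → C(9,7) = 36.
Add back selections omitting two groups (i.e. drawn from a single group): C(3,7) + C(6,7) + C(3,7) = 0.
By inclusion–exclusion: 792 − 72 + 0 = 720.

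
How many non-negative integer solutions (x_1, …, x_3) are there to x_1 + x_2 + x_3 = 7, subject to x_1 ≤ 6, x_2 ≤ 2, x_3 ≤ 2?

Without the upper bounds there are C(9,2) = 36 ways to split 7 among 3 variables.
Subtract solutions that violate a single cap (substitute x_i' = x_i − (cap_i+1)): x_1 ≥ 7 gives C(2,2) = 1; x_2 ≥ 3 gives C(6,2) = 15; x_3 ≥ 3 gives C(6,2) = 15. Together 31.
Add back pairs where two caps are both exceeded: 0 + 0 + 3 = 3.
By inclusion–exclusion the count is 36 − 31 + 3 = 8.

8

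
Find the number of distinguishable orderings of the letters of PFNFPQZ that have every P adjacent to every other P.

360

Treat the 2 copies of P as a single block. The multiset to arrange is then {PP, F, F, N, Q, Z}, 6 items in all.
That gives (6)!/(2!) = 360 arrangements.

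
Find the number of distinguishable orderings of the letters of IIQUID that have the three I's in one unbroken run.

24

Treat the 3 copies of I as a single block. The multiset to arrange is then {III, D, Q, U}, 4 items in all.
All 4 items are distinct, so there are (4)! = 24 arrangements.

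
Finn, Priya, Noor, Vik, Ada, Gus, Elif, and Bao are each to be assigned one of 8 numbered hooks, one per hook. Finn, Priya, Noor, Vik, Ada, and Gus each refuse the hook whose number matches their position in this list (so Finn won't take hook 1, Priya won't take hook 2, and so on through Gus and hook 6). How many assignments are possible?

Let Aᵢ (for 1 ≤ i ≤ 6) be the placements that put person i in their forbidden hook. Any j of these fix j positions, leaving (8−j)! ways to fill the rest, and there are C(6,j) ways to pick which j.
By inclusion–exclusion, the number of valid placements is Σ_{j=0}^{6} (−1)^j C(6,j)·(8−j)!.
Computing: 40320 − 30240 + 10800 − 2400 + 360 − 36 + 2 = 18806.

18806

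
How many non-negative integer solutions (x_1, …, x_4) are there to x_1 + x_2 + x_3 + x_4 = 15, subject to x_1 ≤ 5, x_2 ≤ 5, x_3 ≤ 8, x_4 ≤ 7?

Ignoring the caps, the number of non-negative solutions to x_1+…+x_4 = 15 is C(18,3) = 816.
Subtract solutions that violate a single cap (substitute x_i' = x_i − (cap_i+1)): x_1 ≥ 6 gives C(12,3) = 220; x_2 ≥ 6 gives C(12,3) = 220; x_3 ≥ 9 gives C(9,3) = 84; x_4 ≥ 8 gives C(10,3) = 120. Together 644.
Add back pairs where two caps are both exceeded: 20 + 1 + 4 + 1 + 4 + 0 = 30.
By inclusion–exclusion the count is 816 − 644 + 30 = 202.

202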